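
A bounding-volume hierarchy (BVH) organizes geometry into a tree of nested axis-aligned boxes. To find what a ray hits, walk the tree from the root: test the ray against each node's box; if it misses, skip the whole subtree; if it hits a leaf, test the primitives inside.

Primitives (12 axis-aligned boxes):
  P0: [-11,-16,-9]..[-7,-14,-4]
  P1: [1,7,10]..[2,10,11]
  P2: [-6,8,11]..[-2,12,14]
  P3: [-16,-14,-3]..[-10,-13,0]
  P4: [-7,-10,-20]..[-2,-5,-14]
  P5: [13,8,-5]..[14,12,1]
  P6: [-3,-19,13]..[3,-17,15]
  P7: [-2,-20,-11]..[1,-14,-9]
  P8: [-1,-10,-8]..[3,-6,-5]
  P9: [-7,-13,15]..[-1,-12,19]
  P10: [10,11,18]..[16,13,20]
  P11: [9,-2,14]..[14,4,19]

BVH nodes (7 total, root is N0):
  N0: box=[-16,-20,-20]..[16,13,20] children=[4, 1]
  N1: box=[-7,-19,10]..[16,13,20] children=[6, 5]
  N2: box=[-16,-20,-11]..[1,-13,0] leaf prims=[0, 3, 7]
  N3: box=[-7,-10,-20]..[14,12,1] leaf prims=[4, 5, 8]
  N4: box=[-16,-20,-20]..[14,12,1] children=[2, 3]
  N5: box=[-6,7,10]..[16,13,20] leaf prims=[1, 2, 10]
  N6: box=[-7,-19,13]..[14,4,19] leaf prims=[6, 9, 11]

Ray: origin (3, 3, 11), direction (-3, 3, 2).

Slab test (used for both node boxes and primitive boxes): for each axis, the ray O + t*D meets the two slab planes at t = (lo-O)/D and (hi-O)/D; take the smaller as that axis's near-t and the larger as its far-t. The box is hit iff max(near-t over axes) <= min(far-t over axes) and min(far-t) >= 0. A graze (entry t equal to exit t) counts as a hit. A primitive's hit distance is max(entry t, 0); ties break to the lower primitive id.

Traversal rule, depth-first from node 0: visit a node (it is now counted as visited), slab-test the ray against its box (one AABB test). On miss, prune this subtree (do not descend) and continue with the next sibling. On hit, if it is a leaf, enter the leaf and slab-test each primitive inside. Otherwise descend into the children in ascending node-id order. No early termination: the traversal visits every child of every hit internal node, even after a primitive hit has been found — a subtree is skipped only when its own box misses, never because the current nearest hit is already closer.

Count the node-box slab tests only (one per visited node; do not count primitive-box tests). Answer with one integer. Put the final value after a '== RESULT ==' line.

Walk:
N0 x:[-13/3,19/3] y:[-23/3,10/3] z:[-31/2,9/2] -> hit [-13/3,10/3], descend [1, 4]
  N1 x:[-13/3,10/3] y:[-22/3,10/3] z:[-1/2,9/2] -> hit [-1/2,10/3], descend [5, 6]
    N5 x:[-13/3,3] y:[4/3,10/3] z:[-1/2,9/2] -> hit [4/3,3] leaf, test {P1(miss), P2(miss), P10(miss)}
    N6 x:[-11/3,10/3] y:[-22/3,1/3] z:[1,4] -> miss, prune
  N4 x:[-11/3,19/3] y:[-23/3,3] z:[-31/2,-5] -> miss, prune

5 AABB tests over nodes [0, 1, 5, 6, 4]; 1 leaf entered; closest miss.

== RESULT ==
5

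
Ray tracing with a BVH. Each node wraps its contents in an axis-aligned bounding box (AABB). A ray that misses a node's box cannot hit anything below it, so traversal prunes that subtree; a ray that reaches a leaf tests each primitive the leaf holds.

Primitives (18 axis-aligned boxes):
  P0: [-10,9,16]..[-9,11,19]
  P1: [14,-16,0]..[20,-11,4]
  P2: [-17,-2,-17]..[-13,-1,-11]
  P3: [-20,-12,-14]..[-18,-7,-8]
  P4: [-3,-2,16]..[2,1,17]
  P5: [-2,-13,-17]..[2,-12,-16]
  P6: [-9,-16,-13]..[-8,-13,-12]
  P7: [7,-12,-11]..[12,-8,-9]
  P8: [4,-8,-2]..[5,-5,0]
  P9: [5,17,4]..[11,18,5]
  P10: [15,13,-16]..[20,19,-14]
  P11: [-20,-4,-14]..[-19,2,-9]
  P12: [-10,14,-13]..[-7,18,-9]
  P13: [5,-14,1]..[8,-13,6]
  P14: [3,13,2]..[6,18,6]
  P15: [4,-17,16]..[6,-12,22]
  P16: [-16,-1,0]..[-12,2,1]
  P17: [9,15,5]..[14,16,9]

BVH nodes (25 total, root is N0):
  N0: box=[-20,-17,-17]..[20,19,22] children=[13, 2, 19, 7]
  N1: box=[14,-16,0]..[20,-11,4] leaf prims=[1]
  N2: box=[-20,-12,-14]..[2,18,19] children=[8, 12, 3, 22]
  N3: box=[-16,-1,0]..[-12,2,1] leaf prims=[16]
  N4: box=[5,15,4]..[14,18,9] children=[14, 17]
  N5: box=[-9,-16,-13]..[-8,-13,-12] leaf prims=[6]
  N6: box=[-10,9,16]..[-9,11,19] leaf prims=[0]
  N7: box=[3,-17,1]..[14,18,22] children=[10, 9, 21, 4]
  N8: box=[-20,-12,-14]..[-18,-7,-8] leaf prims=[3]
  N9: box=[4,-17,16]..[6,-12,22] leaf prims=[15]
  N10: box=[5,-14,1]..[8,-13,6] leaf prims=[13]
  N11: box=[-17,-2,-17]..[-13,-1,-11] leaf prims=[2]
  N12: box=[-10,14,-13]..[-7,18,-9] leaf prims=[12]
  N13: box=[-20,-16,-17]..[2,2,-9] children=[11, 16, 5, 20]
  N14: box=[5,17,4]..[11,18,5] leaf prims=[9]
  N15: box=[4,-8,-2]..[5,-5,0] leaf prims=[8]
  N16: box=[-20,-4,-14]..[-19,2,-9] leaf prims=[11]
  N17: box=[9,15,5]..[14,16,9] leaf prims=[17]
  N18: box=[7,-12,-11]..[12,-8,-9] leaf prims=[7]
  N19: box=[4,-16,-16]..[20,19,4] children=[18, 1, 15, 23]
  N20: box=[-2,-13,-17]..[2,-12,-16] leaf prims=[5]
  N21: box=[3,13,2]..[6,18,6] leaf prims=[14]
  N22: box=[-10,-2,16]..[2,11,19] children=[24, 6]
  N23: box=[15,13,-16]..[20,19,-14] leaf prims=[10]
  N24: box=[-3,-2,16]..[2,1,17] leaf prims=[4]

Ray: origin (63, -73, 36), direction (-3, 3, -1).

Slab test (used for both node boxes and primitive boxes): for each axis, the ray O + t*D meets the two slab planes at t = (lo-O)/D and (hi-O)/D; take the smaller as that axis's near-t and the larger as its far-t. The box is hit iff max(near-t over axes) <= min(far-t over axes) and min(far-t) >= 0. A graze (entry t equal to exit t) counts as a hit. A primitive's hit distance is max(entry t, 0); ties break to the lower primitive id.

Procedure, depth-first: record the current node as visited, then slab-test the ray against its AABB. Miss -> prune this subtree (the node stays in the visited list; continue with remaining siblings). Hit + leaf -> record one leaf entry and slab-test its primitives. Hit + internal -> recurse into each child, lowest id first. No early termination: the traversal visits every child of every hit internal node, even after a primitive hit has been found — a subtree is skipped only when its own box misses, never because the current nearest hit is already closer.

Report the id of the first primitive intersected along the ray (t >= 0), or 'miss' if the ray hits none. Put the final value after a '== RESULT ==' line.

Walk:
N0 x:[43/3,83/3] y:[56/3,92/3] z:[14,53] -> hit [56/3,83/3], descend [2, 7, 13, 19]
  N2 x:[61/3,83/3] y:[61/3,91/3] z:[17,50] -> hit [61/3,83/3], descend [3, 8, 12, 22]
    N3 x:[25,79/3] y:[24,25] z:[35,36] -> miss, prune
    N8 x:[27,83/3] y:[61/3,22] z:[44,50] -> miss, prune
    N12 x:[70/3,73/3] y:[29,91/3] z:[45,49] -> miss, prune
    N22 x:[61/3,73/3] y:[71/3,28] z:[17,20] -> miss, prune
  N7 x:[49/3,20] y:[56/3,91/3] z:[14,35] -> hit [56/3,20], descend [4, 9, 10, 21]
    N4 x:[49/3,58/3] y:[88/3,91/3] z:[27,32] -> miss, prune
    N9 x:[19,59/3] y:[56/3,61/3] z:[14,20] -> hit [19,59/3] leaf, test {P15@t=19}
    N10 x:[55/3,58/3] y:[59/3,20] z:[30,35] -> miss, prune
    N21 x:[19,20] y:[86/3,91/3] z:[30,34] -> miss, prune
  N13 x:[61/3,83/3] y:[19,25] z:[45,53] -> miss, prune
  N19 x:[43/3,59/3] y:[19,92/3] z:[32,52] -> miss, prune

13 AABB tests over nodes [0, 2, 3, 8, 12, 22, 7, 4, 9, 10, 21, 13, 19]; 1 leaf entered; closest P15.

== RESULT ==
15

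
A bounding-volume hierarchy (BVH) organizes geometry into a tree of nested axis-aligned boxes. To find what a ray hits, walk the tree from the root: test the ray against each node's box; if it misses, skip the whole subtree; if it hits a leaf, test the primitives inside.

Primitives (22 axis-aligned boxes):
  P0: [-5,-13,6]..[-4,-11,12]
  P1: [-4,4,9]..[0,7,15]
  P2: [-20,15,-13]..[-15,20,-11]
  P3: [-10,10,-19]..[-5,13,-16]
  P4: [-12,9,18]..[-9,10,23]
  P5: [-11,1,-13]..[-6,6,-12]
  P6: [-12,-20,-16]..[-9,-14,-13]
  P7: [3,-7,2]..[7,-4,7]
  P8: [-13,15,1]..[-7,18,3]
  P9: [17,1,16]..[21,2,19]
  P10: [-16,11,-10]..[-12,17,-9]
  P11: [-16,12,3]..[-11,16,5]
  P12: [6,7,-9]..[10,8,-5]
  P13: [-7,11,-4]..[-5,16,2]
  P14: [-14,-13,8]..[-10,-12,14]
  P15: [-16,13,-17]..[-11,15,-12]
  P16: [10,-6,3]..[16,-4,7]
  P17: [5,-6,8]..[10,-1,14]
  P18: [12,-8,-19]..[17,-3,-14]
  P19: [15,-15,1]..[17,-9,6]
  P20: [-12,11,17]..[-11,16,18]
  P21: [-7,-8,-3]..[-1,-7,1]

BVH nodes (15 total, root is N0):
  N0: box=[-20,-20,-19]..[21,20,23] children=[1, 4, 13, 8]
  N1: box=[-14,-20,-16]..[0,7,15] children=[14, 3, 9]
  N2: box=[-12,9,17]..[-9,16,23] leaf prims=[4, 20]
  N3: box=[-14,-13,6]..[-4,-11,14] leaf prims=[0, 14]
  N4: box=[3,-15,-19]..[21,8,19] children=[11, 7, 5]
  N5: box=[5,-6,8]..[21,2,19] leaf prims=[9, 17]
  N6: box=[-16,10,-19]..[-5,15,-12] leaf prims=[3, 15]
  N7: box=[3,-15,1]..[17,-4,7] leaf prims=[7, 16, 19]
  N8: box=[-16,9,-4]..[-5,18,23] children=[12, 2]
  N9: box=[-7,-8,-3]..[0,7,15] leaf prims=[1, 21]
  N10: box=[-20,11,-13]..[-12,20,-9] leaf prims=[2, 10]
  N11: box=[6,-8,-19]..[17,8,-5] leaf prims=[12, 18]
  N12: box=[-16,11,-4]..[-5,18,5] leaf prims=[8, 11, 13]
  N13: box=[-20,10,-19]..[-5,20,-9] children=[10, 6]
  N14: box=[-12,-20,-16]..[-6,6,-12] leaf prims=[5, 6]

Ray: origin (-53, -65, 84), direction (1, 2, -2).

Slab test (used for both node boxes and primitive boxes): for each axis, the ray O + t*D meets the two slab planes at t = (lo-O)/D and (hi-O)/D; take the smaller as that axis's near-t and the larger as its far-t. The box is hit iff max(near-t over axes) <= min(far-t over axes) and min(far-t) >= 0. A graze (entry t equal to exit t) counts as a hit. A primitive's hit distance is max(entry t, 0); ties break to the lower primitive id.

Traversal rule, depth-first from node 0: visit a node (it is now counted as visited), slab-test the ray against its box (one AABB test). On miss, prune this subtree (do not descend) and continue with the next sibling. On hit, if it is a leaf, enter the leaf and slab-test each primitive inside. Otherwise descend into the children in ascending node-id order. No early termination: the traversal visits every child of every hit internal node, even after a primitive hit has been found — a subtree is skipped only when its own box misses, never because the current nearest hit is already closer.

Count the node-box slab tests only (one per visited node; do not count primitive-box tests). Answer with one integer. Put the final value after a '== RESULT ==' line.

Trace the traversal:
N0 x:[33,74] y:[45/2,85/2] z:[61/2,103/2] -> hit [33,85/2], descend [1, 4, 8, 13]
  N1 x:[39,53] y:[45/2,36] z:[69/2,50] -> miss, prune
  N4 x:[56,74] y:[25,73/2] z:[65/2,103/2] -> miss, prune
  N8 x:[37,48] y:[37,83/2] z:[61/2,44] -> hit [37,83/2], descend [2, 12]
    N2 x:[41,44] y:[37,81/2] z:[61/2,67/2] -> miss, prune
    N12 x:[37,48] y:[38,83/2] z:[79/2,44] -> hit [79/2,83/2] leaf, test {P8@t=81/2, P11@t=79/2, P13(miss)}
  N13 x:[33,48] y:[75/2,85/2] z:[93/2,103/2] -> miss, prune

Visited [0, 1, 4, 8, 2, 12, 13]. Tests: 7 box, 1 leaf. Nearest: P11.

== RESULT ==
7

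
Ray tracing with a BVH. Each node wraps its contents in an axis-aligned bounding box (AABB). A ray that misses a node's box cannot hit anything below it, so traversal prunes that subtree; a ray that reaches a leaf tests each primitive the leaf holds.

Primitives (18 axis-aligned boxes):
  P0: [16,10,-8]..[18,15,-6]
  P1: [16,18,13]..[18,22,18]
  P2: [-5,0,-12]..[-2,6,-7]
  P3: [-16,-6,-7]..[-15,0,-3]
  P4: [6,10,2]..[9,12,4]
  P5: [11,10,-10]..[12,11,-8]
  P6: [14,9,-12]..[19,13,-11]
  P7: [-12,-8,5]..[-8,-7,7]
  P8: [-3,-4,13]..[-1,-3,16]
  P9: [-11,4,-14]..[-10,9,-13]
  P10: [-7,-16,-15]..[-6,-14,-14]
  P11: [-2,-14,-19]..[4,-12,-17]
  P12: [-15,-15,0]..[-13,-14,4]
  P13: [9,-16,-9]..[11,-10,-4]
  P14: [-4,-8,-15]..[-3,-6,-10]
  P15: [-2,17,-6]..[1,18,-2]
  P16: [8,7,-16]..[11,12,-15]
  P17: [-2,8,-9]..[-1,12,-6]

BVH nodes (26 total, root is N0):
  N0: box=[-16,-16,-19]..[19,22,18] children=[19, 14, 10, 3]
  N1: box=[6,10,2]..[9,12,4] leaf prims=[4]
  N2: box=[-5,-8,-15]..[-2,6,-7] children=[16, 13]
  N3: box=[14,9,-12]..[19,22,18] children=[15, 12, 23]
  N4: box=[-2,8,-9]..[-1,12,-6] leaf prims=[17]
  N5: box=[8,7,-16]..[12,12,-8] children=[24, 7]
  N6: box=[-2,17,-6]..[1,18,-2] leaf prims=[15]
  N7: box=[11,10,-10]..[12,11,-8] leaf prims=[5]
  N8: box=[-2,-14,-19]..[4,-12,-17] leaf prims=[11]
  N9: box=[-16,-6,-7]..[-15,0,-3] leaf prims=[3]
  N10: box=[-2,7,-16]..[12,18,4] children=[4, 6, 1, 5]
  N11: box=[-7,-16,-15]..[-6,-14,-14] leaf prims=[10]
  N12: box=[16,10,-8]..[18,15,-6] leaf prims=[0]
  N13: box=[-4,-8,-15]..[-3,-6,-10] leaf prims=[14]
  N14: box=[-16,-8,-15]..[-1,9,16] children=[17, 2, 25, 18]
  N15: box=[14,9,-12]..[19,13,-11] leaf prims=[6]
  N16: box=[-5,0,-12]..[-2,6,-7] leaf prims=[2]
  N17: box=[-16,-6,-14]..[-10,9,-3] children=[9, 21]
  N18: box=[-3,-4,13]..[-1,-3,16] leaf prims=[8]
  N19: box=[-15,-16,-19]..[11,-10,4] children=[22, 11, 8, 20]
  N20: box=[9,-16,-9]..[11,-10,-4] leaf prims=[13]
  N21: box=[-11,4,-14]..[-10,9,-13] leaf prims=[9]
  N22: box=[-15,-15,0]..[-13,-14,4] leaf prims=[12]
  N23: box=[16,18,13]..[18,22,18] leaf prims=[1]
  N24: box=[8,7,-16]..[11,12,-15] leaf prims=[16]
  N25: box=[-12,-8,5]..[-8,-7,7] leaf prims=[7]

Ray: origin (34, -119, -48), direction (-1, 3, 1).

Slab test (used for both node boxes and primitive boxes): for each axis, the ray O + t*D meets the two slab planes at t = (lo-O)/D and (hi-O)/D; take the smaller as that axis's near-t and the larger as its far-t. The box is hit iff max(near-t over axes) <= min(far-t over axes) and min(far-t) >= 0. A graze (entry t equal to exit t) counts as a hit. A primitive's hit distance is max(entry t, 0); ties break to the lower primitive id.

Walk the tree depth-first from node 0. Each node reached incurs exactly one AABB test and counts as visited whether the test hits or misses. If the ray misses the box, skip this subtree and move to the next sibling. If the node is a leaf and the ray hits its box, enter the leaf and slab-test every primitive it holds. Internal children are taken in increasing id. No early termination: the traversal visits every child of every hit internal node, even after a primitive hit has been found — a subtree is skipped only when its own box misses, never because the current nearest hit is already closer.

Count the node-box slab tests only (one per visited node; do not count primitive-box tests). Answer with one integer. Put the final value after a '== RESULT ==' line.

Walk:
N0 x:[15,50] y:[103/3,47] z:[29,66] -> hit [103/3,47], descend [3, 10, 14, 19]
  N3 x:[15,20] y:[128/3,47] z:[36,66] -> miss, prune
  N10 x:[22,36] y:[42,137/3] z:[32,52] -> miss, prune
  N14 x:[35,50] y:[37,128/3] z:[33,64] -> hit [37,128/3], descend [2, 17, 18, 25]
    N2 x:[36,39] y:[37,125/3] z:[33,41] -> hit [37,39], descend [13, 16]
      N13 x:[37,38] y:[37,113/3] z:[33,38] -> hit [37,113/3] leaf, test {P14@t=37}
      N16 x:[36,39] y:[119/3,125/3] z:[36,41] -> miss, prune
    N17 x:[44,50] y:[113/3,128/3] z:[34,45] -> miss, prune
    N18 x:[35,37] y:[115/3,116/3] z:[61,64] -> miss, prune
    N25 x:[42,46] y:[37,112/3] z:[53,55] -> miss, prune
  N19 x:[23,49] y:[103/3,109/3] z:[29,52] -> hit [103/3,109/3], descend [8, 11, 20, 22]
    N8 x:[30,36] y:[35,107/3] z:[29,31] -> miss, prune
    N11 x:[40,41] y:[103/3,35] z:[33,34] -> miss, prune
    N20 x:[23,25] y:[103/3,109/3] z:[39,44] -> miss, prune
    N22 x:[47,49] y:[104/3,35] z:[48,52] -> miss, prune

15 AABB tests over nodes [0, 3, 10, 14, 2, 13, 16, 17, 18, 25, 19, 8, 11, 20, 22]; 1 leaf entered; closest P14.

== RESULT ==
15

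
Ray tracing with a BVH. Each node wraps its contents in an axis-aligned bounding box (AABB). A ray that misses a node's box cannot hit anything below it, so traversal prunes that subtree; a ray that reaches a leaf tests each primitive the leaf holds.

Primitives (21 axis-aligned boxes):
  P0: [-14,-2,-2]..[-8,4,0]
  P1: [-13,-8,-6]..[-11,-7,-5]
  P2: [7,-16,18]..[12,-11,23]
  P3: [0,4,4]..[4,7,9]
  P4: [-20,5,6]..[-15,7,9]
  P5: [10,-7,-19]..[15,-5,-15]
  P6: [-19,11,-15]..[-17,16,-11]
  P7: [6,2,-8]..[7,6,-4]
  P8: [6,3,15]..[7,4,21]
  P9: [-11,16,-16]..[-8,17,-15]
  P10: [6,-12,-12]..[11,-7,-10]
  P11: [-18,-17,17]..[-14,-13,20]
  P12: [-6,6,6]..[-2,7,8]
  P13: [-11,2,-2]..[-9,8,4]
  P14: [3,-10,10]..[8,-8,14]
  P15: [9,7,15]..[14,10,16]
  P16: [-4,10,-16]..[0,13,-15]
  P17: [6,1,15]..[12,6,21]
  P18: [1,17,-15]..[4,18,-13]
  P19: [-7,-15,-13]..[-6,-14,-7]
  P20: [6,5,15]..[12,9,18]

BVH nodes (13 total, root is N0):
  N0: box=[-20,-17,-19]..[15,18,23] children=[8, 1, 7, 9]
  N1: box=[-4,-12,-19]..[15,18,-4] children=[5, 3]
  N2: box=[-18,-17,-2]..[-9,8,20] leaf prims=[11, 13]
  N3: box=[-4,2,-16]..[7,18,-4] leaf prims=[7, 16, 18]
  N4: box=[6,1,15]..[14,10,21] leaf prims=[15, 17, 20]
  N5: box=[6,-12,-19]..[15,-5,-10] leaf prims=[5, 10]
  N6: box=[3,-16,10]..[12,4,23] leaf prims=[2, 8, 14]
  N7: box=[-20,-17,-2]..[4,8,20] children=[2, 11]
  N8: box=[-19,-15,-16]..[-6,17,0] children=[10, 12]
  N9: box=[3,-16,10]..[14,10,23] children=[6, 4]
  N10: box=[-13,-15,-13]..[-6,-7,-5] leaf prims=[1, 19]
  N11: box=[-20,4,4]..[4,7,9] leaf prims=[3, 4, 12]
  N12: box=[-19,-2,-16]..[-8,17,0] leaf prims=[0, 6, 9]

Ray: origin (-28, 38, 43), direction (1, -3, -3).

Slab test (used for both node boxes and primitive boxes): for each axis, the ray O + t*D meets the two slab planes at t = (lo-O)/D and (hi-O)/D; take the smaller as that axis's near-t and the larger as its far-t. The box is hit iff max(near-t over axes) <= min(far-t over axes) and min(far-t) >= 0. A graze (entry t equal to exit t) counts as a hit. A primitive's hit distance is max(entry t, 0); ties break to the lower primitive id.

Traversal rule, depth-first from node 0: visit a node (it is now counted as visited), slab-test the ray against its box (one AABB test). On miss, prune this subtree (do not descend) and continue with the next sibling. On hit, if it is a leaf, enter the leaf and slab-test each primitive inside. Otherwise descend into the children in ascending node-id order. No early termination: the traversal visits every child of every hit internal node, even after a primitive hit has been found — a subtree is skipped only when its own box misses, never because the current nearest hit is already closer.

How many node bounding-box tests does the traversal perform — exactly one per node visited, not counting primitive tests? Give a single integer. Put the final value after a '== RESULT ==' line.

Traverse from the root:
N0 x:[8,43] y:[20/3,55/3] z:[20/3,62/3] -> hit [8,55/3], descend [1, 7, 8, 9]
  N1 x:[24,43] y:[20/3,50/3] z:[47/3,62/3] -> miss, prune
  N7 x:[8,32] y:[10,55/3] z:[23/3,15] -> hit [10,15], descend [2, 11]
    N2 x:[10,19] y:[10,55/3] z:[23/3,15] -> hit [10,15] leaf, test {P11(miss), P13(miss)}
    N11 x:[8,32] y:[31/3,34/3] z:[34/3,13] -> hit [34/3,34/3] leaf, test {P3(miss), P4(miss), P12(miss)}
  N8 x:[9,22] y:[7,53/3] z:[43/3,59/3] -> hit [43/3,53/3], descend [10, 12]
    N10 x:[15,22] y:[15,53/3] z:[16,56/3] -> hit [16,53/3] leaf, test {P1(miss), P19(miss)}
    N12 x:[9,20] y:[7,40/3] z:[43/3,59/3] -> miss, prune
  N9 x:[31,42] y:[28/3,18] z:[20/3,11] -> miss, prune

Visited [0, 1, 7, 2, 11, 8, 10, 12, 9]. Tests: 9 box, 3 leaf. Nearest: miss.

== RESULT ==
9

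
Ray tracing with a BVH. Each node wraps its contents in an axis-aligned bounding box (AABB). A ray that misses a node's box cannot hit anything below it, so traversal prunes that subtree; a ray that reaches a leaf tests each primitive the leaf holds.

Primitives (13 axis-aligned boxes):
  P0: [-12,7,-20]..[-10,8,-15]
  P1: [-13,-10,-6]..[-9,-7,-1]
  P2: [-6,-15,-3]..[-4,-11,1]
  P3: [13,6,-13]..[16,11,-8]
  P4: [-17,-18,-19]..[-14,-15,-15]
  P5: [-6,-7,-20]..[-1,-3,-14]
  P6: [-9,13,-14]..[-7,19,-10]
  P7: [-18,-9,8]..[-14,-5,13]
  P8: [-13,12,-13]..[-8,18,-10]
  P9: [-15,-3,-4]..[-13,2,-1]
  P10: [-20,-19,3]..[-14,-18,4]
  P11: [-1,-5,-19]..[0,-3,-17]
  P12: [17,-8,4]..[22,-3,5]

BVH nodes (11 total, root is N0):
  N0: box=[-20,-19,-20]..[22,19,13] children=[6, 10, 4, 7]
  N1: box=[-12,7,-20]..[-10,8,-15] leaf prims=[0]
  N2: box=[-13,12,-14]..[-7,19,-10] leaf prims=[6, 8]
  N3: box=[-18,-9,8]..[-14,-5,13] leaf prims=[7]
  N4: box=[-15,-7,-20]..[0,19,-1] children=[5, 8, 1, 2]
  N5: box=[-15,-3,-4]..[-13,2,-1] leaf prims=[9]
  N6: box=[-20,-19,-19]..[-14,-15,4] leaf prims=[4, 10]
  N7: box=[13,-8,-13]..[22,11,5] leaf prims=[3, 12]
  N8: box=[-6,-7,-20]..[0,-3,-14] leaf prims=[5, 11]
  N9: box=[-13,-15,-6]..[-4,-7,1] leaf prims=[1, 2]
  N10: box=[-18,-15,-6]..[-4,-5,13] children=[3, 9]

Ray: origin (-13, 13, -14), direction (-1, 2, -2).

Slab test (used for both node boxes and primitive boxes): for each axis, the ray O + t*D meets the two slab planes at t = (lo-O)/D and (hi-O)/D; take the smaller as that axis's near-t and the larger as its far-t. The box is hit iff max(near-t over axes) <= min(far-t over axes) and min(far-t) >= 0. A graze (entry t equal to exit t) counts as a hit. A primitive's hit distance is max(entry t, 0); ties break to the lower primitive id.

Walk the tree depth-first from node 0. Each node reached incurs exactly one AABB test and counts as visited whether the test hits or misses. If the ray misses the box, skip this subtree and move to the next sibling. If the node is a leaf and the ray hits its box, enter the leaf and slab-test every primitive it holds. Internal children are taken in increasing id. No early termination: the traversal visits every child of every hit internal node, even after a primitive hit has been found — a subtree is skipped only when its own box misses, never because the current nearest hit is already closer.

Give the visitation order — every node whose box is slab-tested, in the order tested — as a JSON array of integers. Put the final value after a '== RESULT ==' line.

Trace the traversal:
N0 x:[-35,7] y:[-16,3] z:[-27/2,3] -> hit [-27/2,3], descend [4, 6, 7, 10]
  N4 x:[-13,2] y:[-10,3] z:[-13/2,3] -> hit [-13/2,2], descend [1, 2, 5, 8]
    N1 x:[-3,-1] y:[-3,-5/2] z:[1/2,3] -> miss, prune
    N2 x:[-6,0] y:[-1/2,3] z:[-2,0] -> hit [-1/2,0] leaf, test {P6(miss), P8(miss)}
    N5 x:[0,2] y:[-8,-11/2] z:[-13/2,-5] -> miss, prune
    N8 x:[-13,-7] y:[-10,-8] z:[0,3] -> miss, prune
  N6 x:[1,7] y:[-16,-14] z:[-9,5/2] -> miss, prune
  N7 x:[-35,-26] y:[-21/2,-1] z:[-19/2,-1/2] -> miss, prune
  N10 x:[-9,5] y:[-14,-9] z:[-27/2,-4] -> miss, prune

order=[0, 4, 1, 2, 5, 8, 6, 7, 10]  |boxes|=9  |leaves|=1  hit=miss

== RESULT ==
[0, 4, 1, 2, 5, 8, 6, 7, 10]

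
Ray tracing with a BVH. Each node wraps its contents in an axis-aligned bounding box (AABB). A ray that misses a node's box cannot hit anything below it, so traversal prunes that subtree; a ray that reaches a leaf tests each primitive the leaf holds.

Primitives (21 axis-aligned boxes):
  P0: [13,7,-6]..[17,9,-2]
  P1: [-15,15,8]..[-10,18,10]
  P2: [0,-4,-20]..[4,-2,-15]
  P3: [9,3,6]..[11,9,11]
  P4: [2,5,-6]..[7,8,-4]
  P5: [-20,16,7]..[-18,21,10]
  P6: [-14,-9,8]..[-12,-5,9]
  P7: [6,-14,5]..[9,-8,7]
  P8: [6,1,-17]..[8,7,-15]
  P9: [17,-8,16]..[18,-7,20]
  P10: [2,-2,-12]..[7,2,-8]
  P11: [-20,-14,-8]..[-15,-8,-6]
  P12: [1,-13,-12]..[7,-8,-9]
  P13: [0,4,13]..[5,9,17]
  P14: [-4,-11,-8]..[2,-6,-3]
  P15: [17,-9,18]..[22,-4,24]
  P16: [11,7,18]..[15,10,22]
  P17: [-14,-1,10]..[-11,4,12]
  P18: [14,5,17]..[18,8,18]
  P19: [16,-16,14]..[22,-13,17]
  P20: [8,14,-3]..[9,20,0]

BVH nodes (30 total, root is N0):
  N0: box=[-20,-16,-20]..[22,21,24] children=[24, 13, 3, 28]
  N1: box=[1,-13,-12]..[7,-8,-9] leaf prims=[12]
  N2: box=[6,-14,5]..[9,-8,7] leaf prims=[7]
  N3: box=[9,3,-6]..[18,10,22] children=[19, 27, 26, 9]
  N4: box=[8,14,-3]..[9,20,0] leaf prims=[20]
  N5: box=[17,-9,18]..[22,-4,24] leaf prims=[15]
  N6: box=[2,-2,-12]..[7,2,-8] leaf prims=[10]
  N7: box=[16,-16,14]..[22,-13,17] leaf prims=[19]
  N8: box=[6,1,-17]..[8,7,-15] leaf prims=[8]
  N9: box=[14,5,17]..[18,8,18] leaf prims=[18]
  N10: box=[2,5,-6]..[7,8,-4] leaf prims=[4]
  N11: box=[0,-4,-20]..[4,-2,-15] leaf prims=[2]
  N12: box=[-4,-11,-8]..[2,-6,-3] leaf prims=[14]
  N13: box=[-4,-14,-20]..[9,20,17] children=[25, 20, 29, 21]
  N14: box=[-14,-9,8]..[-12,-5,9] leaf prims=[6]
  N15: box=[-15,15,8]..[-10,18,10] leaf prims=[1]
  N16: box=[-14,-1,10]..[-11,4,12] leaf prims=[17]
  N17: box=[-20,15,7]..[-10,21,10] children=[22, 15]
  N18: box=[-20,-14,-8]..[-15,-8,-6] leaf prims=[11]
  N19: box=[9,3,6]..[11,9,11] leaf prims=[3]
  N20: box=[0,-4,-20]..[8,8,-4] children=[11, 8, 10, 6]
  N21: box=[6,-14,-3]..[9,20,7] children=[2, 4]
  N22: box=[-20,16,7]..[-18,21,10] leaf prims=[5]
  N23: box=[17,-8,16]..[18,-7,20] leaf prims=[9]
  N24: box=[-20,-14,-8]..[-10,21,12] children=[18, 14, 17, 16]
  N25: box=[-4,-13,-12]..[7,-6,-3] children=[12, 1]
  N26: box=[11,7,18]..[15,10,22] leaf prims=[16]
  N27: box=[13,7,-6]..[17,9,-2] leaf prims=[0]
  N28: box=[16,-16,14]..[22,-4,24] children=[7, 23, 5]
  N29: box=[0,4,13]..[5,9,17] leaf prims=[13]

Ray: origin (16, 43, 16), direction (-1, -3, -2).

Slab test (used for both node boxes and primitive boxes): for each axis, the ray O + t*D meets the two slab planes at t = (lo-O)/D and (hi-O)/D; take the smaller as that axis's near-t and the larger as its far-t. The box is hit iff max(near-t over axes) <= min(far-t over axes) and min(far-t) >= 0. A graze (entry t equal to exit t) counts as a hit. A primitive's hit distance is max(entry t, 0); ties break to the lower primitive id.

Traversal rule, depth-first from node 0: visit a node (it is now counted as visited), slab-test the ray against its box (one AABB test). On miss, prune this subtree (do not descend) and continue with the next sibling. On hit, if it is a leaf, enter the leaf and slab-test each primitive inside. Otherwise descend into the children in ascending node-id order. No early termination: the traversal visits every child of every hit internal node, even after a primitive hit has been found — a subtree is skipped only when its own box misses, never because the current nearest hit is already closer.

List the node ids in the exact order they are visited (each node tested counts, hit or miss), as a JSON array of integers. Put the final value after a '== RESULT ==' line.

Trace the traversal:
N0 x:[-6,36] y:[22/3,59/3] z:[-4,18] -> hit [22/3,18], descend [3, 13, 24, 28]
  N3 x:[-2,7] y:[11,40/3] z:[-3,11] -> miss, prune
  N13 x:[7,20] y:[23/3,19] z:[-1/2,18] -> hit [23/3,18], descend [20, 21, 25, 29]
    N20 x:[8,16] y:[35/3,47/3] z:[10,18] -> hit [35/3,47/3], descend [6, 8, 10, 11]
      N6 x:[9,14] y:[41/3,15] z:[12,14] -> hit [41/3,14] leaf, test {P10@t=41/3}
      N8 x:[8,10] y:[12,14] z:[31/2,33/2] -> miss, prune
      N10 x:[9,14] y:[35/3,38/3] z:[10,11] -> miss, prune
      N11 x:[12,16] y:[15,47/3] z:[31/2,18] -> hit [31/2,47/3] leaf, test {P2@t=31/2}
    N21 x:[7,10] y:[23/3,19] z:[9/2,19/2] -> hit [23/3,19/2], descend [2, 4]
      N2 x:[7,10] y:[17,19] z:[9/2,11/2] -> miss, prune
      N4 x:[7,8] y:[23/3,29/3] z:[8,19/2] -> hit [8,8] leaf, test {P20@t=8}
    N25 x:[9,20] y:[49/3,56/3] z:[19/2,14] -> miss, prune
    N29 x:[11,16] y:[34/3,13] z:[-1/2,3/2] -> miss, prune
  N24 x:[26,36] y:[22/3,19] z:[2,12] -> miss, prune
  N28 x:[-6,0] y:[47/3,59/3] z:[-4,1] -> miss, prune

order=[0, 3, 13, 20, 6, 8, 10, 11, 21, 2, 4, 25, 29, 24, 28]  |boxes|=15  |leaves|=3  hit=P20

== RESULT ==
[0, 3, 13, 20, 6, 8, 10, 11, 21, 2, 4, 25, 29, 24, 28]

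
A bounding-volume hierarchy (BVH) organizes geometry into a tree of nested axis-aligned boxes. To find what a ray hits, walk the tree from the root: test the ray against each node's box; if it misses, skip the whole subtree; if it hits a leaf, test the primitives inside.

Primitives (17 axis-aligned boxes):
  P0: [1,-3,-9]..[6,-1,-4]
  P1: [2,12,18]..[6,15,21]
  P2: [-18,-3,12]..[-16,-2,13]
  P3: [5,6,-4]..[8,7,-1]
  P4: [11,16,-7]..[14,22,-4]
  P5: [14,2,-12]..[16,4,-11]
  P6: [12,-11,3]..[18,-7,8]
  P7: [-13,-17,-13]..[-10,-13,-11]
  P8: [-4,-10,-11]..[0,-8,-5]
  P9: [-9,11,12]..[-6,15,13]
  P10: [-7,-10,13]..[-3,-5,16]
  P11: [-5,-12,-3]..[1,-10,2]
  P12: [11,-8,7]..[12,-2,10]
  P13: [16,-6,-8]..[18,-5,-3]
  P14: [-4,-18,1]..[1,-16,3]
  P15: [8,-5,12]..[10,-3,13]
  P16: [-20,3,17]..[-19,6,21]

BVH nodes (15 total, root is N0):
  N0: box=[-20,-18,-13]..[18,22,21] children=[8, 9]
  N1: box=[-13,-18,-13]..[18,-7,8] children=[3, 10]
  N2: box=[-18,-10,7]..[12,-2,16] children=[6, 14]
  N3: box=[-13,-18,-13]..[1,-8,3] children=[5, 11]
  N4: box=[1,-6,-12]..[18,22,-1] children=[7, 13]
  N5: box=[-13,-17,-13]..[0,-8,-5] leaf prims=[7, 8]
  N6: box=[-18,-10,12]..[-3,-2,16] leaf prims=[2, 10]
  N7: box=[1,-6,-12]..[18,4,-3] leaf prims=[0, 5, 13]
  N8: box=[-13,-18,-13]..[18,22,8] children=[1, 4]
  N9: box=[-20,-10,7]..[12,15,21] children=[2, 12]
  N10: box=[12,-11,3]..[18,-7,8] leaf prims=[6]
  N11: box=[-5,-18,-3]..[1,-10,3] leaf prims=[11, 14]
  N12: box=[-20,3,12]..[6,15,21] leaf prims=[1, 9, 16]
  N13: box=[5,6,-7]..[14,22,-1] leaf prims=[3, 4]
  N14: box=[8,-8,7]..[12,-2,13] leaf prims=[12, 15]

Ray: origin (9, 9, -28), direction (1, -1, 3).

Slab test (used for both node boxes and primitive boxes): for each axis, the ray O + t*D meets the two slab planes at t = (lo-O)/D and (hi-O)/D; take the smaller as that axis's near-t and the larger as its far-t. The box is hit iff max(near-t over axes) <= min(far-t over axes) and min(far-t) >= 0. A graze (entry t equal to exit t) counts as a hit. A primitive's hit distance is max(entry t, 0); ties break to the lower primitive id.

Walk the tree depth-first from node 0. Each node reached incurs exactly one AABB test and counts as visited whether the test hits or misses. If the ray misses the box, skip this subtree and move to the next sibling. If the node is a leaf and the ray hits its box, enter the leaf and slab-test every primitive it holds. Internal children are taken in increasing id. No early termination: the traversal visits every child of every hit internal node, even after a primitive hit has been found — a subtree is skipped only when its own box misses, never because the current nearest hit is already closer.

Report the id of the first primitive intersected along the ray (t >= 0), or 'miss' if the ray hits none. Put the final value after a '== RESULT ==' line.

Walk:
N0 x:[-29,9] y:[-13,27] z:[5,49/3] -> hit [5,9], descend [8, 9]
  N8 x:[-22,9] y:[-13,27] z:[5,12] -> hit [5,9], descend [1, 4]
    N1 x:[-22,9] y:[16,27] z:[5,12] -> miss, prune
    N4 x:[-8,9] y:[-13,15] z:[16/3,9] -> hit [16/3,9], descend [7, 13]
      N7 x:[-8,9] y:[5,15] z:[16/3,25/3] -> hit [16/3,25/3] leaf, test {P0(miss), P5@t=16/3, P13(miss)}
      N13 x:[-4,5] y:[-13,3] z:[7,9] -> miss, prune
  N9 x:[-29,3] y:[-6,19] z:[35/3,49/3] -> miss, prune

order=[0, 8, 1, 4, 7, 13, 9]  |boxes|=7  |leaves|=1  hit=P5

== RESULT ==
5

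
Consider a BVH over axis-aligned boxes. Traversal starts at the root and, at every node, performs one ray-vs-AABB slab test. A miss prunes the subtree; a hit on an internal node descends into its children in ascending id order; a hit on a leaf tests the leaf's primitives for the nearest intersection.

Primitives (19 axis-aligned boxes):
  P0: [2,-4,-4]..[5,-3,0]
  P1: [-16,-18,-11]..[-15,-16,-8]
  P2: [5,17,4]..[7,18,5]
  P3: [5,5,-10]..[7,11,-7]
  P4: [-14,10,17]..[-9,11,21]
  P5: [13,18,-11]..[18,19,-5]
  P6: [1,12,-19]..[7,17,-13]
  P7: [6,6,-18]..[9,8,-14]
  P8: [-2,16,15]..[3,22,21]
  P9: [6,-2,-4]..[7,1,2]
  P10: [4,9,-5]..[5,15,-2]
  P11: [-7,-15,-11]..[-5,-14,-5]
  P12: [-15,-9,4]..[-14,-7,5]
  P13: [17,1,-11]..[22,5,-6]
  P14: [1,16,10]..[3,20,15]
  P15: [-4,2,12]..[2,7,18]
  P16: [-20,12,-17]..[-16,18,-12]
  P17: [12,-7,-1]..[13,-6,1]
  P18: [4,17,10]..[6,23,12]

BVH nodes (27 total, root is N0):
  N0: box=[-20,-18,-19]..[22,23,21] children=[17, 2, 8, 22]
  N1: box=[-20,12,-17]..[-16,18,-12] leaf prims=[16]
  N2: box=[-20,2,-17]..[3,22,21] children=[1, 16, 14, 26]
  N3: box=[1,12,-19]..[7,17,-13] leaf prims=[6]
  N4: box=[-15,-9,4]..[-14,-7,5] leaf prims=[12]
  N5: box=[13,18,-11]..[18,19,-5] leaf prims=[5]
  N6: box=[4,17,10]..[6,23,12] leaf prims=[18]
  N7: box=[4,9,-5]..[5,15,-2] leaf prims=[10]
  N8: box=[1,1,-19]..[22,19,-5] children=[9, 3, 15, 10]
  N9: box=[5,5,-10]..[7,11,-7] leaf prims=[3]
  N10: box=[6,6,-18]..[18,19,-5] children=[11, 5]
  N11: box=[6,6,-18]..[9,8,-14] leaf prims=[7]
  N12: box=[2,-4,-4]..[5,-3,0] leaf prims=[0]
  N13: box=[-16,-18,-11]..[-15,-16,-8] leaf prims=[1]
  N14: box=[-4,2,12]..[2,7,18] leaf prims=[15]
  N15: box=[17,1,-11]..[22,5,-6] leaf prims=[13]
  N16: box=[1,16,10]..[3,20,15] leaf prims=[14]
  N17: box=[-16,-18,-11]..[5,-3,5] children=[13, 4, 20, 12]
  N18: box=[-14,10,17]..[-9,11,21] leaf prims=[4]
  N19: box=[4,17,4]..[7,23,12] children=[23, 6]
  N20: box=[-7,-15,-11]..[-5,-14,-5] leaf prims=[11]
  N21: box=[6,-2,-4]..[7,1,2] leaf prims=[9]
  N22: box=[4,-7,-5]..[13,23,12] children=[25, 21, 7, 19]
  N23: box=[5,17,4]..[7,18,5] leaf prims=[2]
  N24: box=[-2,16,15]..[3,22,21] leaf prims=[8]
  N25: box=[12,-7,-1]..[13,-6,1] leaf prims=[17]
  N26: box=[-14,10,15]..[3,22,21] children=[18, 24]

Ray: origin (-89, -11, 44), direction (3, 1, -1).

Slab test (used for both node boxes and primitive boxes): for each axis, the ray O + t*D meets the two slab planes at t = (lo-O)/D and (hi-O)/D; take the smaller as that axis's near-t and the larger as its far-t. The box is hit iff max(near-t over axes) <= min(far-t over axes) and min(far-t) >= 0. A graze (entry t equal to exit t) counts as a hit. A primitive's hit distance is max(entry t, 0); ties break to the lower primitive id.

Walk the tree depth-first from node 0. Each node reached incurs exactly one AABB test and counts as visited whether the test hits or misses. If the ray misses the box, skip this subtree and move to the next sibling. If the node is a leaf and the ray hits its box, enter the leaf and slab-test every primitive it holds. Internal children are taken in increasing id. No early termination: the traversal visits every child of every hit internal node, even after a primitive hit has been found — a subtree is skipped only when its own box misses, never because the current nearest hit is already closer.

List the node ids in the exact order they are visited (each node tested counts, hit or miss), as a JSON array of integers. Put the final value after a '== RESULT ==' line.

Walk:
N0 x:[23,37] y:[-7,34] z:[23,63] -> hit [23,34], descend [2, 8, 17, 22]
  N2 x:[23,92/3] y:[13,33] z:[23,61] -> hit [23,92/3], descend [1, 14, 16, 26]
    N1 x:[23,73/3] y:[23,29] z:[56,61] -> miss, prune
    N14 x:[85/3,91/3] y:[13,18] z:[26,32] -> miss, prune
    N16 x:[30,92/3] y:[27,31] z:[29,34] -> hit [30,92/3] leaf, test {P14@t=30}
    N26 x:[25,92/3] y:[21,33] z:[23,29] -> hit [25,29], descend [18, 24]
      N18 x:[25,80/3] y:[21,22] z:[23,27] -> miss, prune
      N24 x:[29,92/3] y:[27,33] z:[23,29] -> hit [29,29] leaf, test {P8@t=29}
  N8 x:[30,37] y:[12,30] z:[49,63] -> miss, prune
  N17 x:[73/3,94/3] y:[-7,8] z:[39,55] -> miss, prune
  N22 x:[31,34] y:[4,34] z:[32,49] -> hit [32,34], descend [7, 19, 21, 25]
    N7 x:[31,94/3] y:[20,26] z:[46,49] -> miss, prune
    N19 x:[31,32] y:[28,34] z:[32,40] -> hit [32,32], descend [6, 23]
      N6 x:[31,95/3] y:[28,34] z:[32,34] -> miss, prune
      N23 x:[94/3,32] y:[28,29] z:[39,40] -> miss, prune
    N21 x:[95/3,32] y:[9,12] z:[42,48] -> miss, prune
    N25 x:[101/3,34] y:[4,5] z:[43,45] -> miss, prune

Summary -> nodes [0, 2, 1, 14, 16, 26, 18, 24, 8, 17, 22, 7, 19, 6, 23, 21, 25]; box-tests=17; leaf-entries=2; first=P8

== RESULT ==
[0, 2, 1, 14, 16, 26, 18, 24, 8, 17, 22, 7, 19, 6, 23, 21, 25]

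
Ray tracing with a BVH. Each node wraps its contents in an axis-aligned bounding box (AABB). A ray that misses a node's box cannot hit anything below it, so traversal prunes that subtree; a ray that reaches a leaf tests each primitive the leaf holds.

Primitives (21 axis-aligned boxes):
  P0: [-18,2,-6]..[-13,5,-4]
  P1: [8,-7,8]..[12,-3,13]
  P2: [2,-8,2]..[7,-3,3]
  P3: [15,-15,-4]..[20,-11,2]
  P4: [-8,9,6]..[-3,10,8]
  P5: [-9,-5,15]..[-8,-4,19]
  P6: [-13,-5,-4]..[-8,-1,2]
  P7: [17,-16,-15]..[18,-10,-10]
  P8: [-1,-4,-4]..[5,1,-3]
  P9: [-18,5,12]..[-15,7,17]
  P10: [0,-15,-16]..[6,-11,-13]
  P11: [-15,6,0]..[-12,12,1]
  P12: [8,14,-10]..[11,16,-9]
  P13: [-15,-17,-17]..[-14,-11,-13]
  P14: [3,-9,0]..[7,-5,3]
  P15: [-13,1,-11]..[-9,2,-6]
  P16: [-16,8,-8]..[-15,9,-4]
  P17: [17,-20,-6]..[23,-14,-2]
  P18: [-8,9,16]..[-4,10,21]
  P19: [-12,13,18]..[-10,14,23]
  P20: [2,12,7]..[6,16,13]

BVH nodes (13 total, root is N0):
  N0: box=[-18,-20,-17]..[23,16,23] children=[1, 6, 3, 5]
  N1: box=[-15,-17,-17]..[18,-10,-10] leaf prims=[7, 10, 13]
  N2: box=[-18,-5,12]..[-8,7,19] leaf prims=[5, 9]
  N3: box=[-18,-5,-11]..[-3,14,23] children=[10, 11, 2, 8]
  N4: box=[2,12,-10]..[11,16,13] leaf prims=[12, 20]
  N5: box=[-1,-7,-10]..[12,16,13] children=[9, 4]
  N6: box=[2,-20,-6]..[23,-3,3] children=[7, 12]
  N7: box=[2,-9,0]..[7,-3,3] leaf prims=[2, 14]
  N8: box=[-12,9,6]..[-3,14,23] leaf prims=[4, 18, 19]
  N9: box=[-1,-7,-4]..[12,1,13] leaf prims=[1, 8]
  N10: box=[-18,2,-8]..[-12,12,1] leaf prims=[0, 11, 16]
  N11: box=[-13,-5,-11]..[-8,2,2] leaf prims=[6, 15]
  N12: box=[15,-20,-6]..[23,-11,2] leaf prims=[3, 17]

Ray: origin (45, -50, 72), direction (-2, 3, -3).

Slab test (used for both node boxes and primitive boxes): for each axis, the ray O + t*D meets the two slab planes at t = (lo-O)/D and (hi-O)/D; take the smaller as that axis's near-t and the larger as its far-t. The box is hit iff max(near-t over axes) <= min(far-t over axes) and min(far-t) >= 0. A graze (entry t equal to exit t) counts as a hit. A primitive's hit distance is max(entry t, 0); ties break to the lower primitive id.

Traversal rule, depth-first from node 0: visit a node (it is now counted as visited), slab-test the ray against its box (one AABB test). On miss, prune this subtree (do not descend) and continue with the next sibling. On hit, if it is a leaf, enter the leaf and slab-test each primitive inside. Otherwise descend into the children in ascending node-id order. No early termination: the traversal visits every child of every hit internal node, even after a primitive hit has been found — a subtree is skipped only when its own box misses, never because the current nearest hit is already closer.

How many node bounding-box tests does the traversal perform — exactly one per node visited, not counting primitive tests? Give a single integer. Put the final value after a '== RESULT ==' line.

Trace the traversal:
N0 x:[11,63/2] y:[10,22] z:[49/3,89/3] -> hit [49/3,22], descend [1, 3, 5, 6]
  N1 x:[27/2,30] y:[11,40/3] z:[82/3,89/3] -> miss, prune
  N3 x:[24,63/2] y:[15,64/3] z:[49/3,83/3] -> miss, prune
  N5 x:[33/2,23] y:[43/3,22] z:[59/3,82/3] -> hit [59/3,22], descend [4, 9]
    N4 x:[17,43/2] y:[62/3,22] z:[59/3,82/3] -> hit [62/3,43/2] leaf, test {P12(miss), P20@t=62/3}
    N9 x:[33/2,23] y:[43/3,17] z:[59/3,76/3] -> miss, prune
  N6 x:[11,43/2] y:[10,47/3] z:[23,26] -> miss, prune

Summary -> nodes [0, 1, 3, 5, 4, 9, 6]; box-tests=7; leaf-entries=1; first=P20

== RESULT ==
7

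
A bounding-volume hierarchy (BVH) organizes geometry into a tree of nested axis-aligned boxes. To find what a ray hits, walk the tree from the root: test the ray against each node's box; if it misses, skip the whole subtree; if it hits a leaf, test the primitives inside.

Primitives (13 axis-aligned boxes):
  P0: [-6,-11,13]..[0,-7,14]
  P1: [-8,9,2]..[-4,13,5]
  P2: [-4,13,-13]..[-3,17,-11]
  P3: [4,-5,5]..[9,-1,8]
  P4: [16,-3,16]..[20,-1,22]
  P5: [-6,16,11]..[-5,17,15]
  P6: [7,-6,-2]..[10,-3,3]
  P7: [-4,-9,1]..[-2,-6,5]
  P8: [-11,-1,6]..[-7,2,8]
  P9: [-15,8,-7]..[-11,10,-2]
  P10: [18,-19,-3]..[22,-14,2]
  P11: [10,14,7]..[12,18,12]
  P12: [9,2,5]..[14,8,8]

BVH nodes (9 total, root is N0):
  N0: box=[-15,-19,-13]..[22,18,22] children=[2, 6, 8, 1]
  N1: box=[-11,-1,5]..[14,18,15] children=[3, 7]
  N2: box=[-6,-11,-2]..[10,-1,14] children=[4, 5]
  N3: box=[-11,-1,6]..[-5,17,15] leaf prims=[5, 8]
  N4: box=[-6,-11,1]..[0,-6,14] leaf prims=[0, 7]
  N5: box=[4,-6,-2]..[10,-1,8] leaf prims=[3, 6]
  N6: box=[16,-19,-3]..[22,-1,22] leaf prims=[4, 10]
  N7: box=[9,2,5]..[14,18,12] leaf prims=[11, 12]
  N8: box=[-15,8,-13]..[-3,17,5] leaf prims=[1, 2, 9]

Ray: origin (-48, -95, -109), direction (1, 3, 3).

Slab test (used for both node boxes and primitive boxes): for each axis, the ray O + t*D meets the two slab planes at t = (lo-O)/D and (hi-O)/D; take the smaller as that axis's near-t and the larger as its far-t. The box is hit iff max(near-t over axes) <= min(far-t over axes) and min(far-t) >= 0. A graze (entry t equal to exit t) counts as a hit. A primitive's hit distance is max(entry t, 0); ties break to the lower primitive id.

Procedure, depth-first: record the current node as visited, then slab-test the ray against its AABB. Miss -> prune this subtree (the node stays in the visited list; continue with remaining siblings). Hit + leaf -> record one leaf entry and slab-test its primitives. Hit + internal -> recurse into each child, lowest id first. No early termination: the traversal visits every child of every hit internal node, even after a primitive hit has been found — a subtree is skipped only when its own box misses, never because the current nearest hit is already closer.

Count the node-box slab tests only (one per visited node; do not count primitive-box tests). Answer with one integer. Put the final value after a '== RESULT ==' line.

Trace the traversal:
N0 x:[33,70] y:[76/3,113/3] z:[32,131/3] -> hit [33,113/3], descend [1, 2, 6, 8]
  N1 x:[37,62] y:[94/3,113/3] z:[38,124/3] -> miss, prune
  N2 x:[42,58] y:[28,94/3] z:[107/3,41] -> miss, prune
  N6 x:[64,70] y:[76/3,94/3] z:[106/3,131/3] -> miss, prune
  N8 x:[33,45] y:[103/3,112/3] z:[32,38] -> hit [103/3,112/3] leaf, test {P1(miss), P2(miss), P9@t=103/3}

Visited [0, 1, 2, 6, 8]. Tests: 5 box, 1 leaf. Nearest: P9.

== RESULT ==
5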